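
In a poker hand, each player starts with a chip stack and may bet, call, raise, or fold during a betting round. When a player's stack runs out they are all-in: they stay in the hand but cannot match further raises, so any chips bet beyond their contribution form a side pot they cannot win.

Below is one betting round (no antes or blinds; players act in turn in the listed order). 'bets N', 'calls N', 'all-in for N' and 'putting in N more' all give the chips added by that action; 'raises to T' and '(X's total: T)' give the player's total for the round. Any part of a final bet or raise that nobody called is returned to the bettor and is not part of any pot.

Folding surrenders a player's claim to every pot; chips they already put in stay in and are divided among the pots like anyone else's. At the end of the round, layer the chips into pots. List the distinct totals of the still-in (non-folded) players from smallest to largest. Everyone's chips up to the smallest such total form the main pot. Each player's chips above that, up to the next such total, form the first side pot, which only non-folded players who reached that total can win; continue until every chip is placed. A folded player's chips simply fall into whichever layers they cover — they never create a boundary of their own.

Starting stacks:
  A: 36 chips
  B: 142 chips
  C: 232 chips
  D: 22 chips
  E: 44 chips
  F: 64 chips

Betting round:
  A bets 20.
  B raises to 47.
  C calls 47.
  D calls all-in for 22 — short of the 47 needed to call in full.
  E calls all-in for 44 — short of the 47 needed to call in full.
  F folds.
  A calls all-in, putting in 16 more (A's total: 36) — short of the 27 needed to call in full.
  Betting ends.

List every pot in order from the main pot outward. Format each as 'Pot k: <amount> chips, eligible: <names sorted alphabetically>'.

Contributions: A=36, B=47, C=47, D=22, E=44
Folded: F
Pot levels (distinct totals of non-folded players): 22, 36, 44, 47
Layer 1-22: 22 each from A, B, C, D, E = 22*5 = 110 chips; eligible A, B, C, D, E
Layer 23-36: 14 each from A, B, C, E = 14*4 = 56 chips; eligible A, B, C, E
Layer 37-44: 8 each from B, C, E = 8*3 = 24 chips; eligible B, C, E
Layer 45-47: 3 each from B, C = 3*2 = 6 chips; eligible B, C

Pot 1: 110 chips, eligible: A, B, C, D, E
Pot 2: 56 chips, eligible: A, B, C, E
Pot 3: 24 chips, eligible: B, C, E
Pot 4: 6 chips, eligible: B, C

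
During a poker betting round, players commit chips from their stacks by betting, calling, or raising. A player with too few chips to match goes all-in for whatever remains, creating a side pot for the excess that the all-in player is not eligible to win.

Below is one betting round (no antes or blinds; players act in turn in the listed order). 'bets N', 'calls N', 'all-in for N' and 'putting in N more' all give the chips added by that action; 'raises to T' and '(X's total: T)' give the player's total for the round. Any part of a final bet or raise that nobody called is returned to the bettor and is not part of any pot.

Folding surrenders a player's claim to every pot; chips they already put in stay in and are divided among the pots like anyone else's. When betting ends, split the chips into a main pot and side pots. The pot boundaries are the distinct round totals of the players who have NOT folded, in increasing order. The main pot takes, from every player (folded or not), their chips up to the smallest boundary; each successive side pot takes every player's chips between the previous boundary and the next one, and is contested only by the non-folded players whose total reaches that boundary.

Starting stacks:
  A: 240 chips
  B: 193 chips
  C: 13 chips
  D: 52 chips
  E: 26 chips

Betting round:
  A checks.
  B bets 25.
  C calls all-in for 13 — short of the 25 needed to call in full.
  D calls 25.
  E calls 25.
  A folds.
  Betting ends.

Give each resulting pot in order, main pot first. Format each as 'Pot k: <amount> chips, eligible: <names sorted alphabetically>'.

Pot 1: 52 chips, eligible: B, C, D, E
Pot 2: 36 chips, eligible: B, D, E

Derivation:
Contributions: B=25, C=13, D=25, E=25
Folded: A
Pot levels (distinct totals of non-folded players): 13, 25
Layer 1-13: 13 each from B, C, D, E = 13*4 = 52 chips; eligible B, C, D, E
Layer 14-25: 12 each from B, D, E = 12*3 = 36 chips; eligible B, D, E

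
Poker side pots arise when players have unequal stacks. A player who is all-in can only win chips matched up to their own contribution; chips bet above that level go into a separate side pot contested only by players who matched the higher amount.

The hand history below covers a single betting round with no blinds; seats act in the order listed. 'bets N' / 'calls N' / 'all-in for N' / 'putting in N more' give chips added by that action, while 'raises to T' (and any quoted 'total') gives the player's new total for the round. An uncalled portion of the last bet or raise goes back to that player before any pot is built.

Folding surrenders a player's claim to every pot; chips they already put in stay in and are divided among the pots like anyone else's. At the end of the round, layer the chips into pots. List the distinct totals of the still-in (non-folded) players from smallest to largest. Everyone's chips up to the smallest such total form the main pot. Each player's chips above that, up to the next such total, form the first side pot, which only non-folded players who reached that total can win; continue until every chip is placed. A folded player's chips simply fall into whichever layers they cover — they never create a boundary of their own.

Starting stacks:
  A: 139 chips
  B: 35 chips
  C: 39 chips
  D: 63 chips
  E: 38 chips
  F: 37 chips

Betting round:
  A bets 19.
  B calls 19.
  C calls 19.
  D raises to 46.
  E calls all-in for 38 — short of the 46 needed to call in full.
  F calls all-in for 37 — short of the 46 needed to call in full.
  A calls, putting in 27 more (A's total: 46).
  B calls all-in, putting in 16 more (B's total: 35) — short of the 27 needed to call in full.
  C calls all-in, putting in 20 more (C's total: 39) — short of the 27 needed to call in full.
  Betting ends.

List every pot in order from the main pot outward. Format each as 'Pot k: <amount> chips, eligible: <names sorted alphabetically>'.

Contributions: A=46, B=35, C=39, D=46, E=38, F=37
Pot levels (distinct totals of non-folded players): 35, 37, 38, 39, 46
Layer 1-35: 35 each from A, B, C, D, E, F = 35*6 = 210 chips; eligible A, B, C, D, E, F
Layer 36-37: 2 each from A, C, D, E, F = 2*5 = 10 chips; eligible A, C, D, E, F
Layer 38-38: 1 each from A, C, D, E = 1*4 = 4 chips; eligible A, C, D, E
Layer 39-39: 1 each from A, C, D = 1*3 = 3 chips; eligible A, C, D
Layer 40-46: 7 each from A, D = 7*2 = 14 chips; eligible A, D

Pot 1: 210 chips, eligible: A, B, C, D, E, F
Pot 2: 10 chips, eligible: A, C, D, E, F
Pot 3: 4 chips, eligible: A, C, D, E
Pot 4: 3 chips, eligible: A, C, D
Pot 5: 14 chips, eligible: A, D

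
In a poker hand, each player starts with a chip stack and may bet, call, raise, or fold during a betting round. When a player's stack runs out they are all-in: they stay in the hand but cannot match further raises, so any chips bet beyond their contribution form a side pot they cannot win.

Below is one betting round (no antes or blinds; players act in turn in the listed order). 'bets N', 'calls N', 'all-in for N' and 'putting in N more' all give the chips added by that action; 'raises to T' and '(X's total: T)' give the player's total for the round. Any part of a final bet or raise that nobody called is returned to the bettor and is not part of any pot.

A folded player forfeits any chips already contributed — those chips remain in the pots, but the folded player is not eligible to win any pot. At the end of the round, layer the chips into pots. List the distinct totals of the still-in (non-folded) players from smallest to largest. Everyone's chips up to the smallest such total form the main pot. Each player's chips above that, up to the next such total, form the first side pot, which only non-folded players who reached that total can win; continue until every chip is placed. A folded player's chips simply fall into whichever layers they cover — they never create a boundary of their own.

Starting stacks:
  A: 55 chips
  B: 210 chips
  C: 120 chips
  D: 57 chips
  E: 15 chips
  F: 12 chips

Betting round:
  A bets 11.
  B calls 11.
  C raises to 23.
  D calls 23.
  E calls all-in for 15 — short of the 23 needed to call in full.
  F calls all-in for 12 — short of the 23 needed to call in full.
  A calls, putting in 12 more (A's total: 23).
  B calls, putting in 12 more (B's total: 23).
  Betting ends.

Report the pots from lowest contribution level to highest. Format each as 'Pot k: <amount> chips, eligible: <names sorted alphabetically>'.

Contributions: A=23, B=23, C=23, D=23, E=15, F=12
Pot levels (distinct totals of non-folded players): 12, 15, 23
Layer 1-12: 12 each from A, B, C, D, E, F = 12*6 = 72 chips; eligible A, B, C, D, E, F
Layer 13-15: 3 each from A, B, C, D, E = 3*5 = 15 chips; eligible A, B, C, D, E
Layer 16-23: 8 each from A, B, C, D = 8*4 = 32 chips; eligible A, B, C, D

Pot 1: 72 chips, eligible: A, B, C, D, E, F
Pot 2: 15 chips, eligible: A, B, C, D, E
Pot 3: 32 chips, eligible: A, B, C, D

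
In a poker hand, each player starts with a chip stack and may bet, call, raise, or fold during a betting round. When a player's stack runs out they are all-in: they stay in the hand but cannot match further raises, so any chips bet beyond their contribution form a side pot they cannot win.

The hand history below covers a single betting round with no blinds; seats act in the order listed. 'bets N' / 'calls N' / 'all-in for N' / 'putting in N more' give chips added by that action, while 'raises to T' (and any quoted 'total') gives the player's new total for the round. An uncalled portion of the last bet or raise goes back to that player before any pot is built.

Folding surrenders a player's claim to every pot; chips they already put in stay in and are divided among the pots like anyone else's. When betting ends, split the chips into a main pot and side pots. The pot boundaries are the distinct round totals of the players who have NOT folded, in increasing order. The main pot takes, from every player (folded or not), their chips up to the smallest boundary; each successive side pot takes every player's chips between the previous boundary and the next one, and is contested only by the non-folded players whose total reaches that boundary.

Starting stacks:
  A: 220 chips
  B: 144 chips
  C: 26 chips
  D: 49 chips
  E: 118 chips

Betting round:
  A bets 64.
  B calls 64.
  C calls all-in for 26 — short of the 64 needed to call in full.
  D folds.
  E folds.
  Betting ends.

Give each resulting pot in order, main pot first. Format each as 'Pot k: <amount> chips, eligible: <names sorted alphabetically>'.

Contributions: A=64, B=64, C=26
Folded: D, E
Pot levels (distinct totals of non-folded players): 26, 64
Layer 1-26: 26 each from A, B, C = 26*3 = 78 chips; eligible A, B, C
Layer 27-64: 38 each from A, B = 38*2 = 76 chips; eligible A, B

Pot 1: 78 chips, eligible: A, B, C
Pot 2: 76 chips, eligible: A, B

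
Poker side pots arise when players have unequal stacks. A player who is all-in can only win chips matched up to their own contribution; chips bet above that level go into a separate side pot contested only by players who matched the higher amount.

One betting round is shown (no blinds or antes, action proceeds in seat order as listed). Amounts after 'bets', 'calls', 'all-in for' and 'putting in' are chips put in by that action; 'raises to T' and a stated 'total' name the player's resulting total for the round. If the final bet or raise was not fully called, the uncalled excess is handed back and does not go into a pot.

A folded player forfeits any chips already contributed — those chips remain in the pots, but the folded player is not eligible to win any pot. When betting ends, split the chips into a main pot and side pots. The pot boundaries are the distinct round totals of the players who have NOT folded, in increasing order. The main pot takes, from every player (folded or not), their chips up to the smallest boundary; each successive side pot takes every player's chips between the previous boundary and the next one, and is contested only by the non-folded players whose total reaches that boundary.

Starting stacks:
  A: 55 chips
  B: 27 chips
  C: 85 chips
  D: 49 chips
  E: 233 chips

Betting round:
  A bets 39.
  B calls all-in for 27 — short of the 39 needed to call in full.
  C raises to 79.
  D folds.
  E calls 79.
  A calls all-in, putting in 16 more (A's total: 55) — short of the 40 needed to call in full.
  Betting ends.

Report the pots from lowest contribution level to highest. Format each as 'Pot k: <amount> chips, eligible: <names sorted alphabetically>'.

Contributions: A=55, B=27, C=79, E=79
Folded: D
Pot levels (distinct totals of non-folded players): 27, 55, 79
Layer 1-27: 27 each from A, B, C, E = 27*4 = 108 chips; eligible A, B, C, E
Layer 28-55: 28 each from A, C, E = 28*3 = 84 chips; eligible A, C, E
Layer 56-79: 24 each from C, E = 24*2 = 48 chips; eligible C, E

Pot 1: 108 chips, eligible: A, B, C, E
Pot 2: 84 chips, eligible: A, C, E
Pot 3: 48 chips, eligible: C, E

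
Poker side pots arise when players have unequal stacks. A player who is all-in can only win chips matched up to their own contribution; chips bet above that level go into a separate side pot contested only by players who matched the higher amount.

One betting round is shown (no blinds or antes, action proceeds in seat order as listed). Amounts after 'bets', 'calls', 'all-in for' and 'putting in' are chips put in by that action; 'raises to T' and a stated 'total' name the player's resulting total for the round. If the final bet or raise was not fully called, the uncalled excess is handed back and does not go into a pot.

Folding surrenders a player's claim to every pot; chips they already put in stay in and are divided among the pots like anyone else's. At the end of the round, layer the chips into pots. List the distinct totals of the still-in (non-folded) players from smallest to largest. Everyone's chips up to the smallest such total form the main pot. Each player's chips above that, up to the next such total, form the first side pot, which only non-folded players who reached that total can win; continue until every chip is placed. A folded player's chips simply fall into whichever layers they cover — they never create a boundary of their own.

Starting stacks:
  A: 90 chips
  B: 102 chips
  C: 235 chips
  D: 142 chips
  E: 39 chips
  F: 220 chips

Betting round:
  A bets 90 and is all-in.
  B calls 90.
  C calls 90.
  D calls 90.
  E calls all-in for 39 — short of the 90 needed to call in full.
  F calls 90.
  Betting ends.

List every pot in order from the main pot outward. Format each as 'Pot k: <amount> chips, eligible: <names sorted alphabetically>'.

Contributions: A=90, B=90, C=90, D=90, E=39, F=90
Pot levels (distinct totals of non-folded players): 39, 90
Layer 1-39: 39 each from A, B, C, D, E, F = 39*6 = 234 chips; eligible A, B, C, D, E, F
Layer 40-90: 51 each from A, B, C, D, F = 51*5 = 255 chips; eligible A, B, C, D, F

Pot 1: 234 chips, eligible: A, B, C, D, E, F
Pot 2: 255 chips, eligible: A, B, C, D, F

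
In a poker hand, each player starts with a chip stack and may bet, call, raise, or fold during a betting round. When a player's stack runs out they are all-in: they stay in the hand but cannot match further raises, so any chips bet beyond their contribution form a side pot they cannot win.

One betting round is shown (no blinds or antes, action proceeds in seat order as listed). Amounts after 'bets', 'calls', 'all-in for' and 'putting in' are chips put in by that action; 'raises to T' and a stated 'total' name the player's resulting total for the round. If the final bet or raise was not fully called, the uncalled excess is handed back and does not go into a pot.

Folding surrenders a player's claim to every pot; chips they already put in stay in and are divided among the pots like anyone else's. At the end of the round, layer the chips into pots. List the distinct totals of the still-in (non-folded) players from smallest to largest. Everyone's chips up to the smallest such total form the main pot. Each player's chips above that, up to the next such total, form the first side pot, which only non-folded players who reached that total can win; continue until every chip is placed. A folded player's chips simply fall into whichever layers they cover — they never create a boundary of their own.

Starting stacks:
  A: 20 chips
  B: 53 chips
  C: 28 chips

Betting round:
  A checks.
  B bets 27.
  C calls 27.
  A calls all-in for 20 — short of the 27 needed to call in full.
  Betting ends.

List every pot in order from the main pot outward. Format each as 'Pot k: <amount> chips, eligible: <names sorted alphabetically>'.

Contributions: A=20, B=27, C=27
Pot levels (distinct totals of non-folded players): 20, 27
Layer 1-20: 20 each from A, B, C = 20*3 = 60 chips; eligible A, B, C
Layer 21-27: 7 each from B, C = 7*2 = 14 chips; eligible B, C

Pot 1: 60 chips, eligible: A, B, C
Pot 2: 14 chips, eligible: B, C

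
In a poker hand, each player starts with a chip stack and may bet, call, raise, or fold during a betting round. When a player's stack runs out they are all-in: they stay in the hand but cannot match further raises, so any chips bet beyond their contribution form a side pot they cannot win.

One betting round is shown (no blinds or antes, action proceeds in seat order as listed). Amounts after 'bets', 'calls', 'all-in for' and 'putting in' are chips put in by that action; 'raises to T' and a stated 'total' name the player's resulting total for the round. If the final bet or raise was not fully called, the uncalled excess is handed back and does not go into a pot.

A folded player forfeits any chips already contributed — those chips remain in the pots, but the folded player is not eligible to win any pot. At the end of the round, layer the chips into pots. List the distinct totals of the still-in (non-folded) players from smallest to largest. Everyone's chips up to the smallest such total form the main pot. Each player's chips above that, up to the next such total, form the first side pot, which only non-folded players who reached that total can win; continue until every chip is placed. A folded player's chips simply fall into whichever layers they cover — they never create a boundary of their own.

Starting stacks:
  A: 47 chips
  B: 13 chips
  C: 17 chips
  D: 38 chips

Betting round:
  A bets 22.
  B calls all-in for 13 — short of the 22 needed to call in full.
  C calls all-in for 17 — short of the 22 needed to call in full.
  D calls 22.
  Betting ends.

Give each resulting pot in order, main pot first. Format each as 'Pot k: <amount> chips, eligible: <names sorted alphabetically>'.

Pot 1: 52 chips, eligible: A, B, C, D
Pot 2: 12 chips, eligible: A, C, D
Pot 3: 10 chips, eligible: A, D

Derivation:
Contributions: A=22, B=13, C=17, D=22
Pot levels (distinct totals of non-folded players): 13, 17, 22
Layer 1-13: 13 each from A, B, C, D = 13*4 = 52 chips; eligible A, B, C, D
Layer 14-17: 4 each from A, C, D = 4*3 = 12 chips; eligible A, C, D
Layer 18-22: 5 each from A, D = 5*2 = 10 chips; eligible A, D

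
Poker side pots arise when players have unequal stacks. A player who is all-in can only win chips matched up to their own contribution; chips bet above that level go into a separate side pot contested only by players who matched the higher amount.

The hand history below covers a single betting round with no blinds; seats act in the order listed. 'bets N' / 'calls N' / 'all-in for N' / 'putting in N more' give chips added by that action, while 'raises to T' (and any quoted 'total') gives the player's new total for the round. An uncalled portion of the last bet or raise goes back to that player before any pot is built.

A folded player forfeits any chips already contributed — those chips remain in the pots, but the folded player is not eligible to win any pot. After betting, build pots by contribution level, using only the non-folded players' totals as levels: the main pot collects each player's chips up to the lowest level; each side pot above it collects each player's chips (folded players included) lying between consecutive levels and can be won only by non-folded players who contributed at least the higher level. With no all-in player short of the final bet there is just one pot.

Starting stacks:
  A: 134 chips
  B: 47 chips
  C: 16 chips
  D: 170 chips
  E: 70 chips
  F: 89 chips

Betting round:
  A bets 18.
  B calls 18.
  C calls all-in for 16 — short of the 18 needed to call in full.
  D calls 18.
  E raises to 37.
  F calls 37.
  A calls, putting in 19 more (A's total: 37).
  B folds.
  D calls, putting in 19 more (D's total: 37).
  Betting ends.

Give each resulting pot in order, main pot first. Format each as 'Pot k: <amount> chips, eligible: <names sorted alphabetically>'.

Pot 1: 96 chips, eligible: A, C, D, E, F
Pot 2: 86 chips, eligible: A, D, E, F

Derivation:
Contributions: A=37, B=18, C=16, D=37, E=37, F=37
Folded: B
Pot levels (distinct totals of non-folded players): 16, 37
Layer 1-16: 16 each from A, B, C, D, E, F = 16*6 = 96 chips; eligible A, C, D, E, F
Layer 17-37: A 21 + B 2 + D 21 + E 21 + F 21 = 86 chips; eligible A, D, E, F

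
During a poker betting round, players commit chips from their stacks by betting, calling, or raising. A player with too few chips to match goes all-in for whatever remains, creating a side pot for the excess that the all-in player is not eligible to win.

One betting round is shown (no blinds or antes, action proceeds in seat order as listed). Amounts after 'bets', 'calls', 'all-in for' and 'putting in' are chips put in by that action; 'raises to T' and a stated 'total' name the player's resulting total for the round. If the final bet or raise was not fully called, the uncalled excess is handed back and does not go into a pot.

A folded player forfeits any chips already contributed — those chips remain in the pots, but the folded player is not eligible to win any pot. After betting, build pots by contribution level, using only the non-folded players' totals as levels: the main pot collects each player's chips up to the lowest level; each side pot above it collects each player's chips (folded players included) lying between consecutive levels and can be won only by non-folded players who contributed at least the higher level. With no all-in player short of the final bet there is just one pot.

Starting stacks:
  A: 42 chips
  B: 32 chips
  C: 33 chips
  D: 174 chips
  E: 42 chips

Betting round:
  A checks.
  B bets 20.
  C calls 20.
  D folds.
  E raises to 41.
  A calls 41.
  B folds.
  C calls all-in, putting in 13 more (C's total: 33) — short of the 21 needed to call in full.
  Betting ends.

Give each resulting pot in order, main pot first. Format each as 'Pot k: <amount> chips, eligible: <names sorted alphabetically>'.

Contributions: A=41, B=20, C=33, E=41
Folded: B, D
Pot levels (distinct totals of non-folded players): 33, 41
Layer 1-33: A 33 + B 20 + C 33 + E 33 = 119 chips; eligible A, C, E
Layer 34-41: 8 each from A, E = 8*2 = 16 chips; eligible A, E

Pot 1: 119 chips, eligible: A, C, E
Pot 2: 16 chips, eligible: A, E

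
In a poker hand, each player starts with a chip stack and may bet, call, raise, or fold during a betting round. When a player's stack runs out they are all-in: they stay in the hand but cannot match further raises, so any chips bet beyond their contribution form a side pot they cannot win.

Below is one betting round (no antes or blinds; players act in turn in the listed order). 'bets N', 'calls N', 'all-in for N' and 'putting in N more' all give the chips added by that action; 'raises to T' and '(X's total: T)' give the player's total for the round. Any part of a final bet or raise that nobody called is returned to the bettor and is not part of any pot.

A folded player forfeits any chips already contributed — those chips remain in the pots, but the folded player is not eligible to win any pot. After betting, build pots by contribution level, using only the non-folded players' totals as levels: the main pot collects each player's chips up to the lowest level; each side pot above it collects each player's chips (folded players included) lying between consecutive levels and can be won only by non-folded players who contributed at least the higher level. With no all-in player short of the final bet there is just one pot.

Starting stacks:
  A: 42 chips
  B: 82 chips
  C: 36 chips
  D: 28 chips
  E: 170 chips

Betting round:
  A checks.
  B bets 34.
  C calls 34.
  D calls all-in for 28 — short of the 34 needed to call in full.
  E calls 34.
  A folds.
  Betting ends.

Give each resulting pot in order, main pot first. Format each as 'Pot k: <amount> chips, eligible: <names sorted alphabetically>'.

Contributions: B=34, C=34, D=28, E=34
Folded: A
Pot levels (distinct totals of non-folded players): 28, 34
Layer 1-28: 28 each from B, C, D, E = 28*4 = 112 chips; eligible B, C, D, E
Layer 29-34: 6 each from B, C, E = 6*3 = 18 chips; eligible B, C, E

Pot 1: 112 chips, eligible: B, C, D, E
Pot 2: 18 chips, eligible: B, C, E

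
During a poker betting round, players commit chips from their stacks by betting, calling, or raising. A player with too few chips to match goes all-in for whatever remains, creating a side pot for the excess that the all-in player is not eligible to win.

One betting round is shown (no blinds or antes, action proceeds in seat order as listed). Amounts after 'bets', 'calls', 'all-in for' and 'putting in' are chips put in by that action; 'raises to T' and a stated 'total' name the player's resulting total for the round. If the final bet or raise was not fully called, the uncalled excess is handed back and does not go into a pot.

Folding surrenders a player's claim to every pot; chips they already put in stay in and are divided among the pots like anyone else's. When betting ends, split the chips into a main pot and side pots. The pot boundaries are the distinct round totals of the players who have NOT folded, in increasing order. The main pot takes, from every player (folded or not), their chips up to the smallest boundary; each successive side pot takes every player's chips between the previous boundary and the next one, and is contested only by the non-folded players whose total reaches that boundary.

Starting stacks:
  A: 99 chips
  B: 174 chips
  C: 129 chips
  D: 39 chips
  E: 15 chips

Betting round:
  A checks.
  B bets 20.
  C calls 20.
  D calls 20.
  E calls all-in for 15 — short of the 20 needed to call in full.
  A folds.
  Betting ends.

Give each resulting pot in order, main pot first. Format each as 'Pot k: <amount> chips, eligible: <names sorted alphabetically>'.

Contributions: B=20, C=20, D=20, E=15
Folded: A
Pot levels (distinct totals of non-folded players): 15, 20
Layer 1-15: 15 each from B, C, D, E = 15*4 = 60 chips; eligible B, C, D, E
Layer 16-20: 5 each from B, C, D = 5*3 = 15 chips; eligible B, C, D

Pot 1: 60 chips, eligible: B, C, D, E
Pot 2: 15 chips, eligible: B, C, D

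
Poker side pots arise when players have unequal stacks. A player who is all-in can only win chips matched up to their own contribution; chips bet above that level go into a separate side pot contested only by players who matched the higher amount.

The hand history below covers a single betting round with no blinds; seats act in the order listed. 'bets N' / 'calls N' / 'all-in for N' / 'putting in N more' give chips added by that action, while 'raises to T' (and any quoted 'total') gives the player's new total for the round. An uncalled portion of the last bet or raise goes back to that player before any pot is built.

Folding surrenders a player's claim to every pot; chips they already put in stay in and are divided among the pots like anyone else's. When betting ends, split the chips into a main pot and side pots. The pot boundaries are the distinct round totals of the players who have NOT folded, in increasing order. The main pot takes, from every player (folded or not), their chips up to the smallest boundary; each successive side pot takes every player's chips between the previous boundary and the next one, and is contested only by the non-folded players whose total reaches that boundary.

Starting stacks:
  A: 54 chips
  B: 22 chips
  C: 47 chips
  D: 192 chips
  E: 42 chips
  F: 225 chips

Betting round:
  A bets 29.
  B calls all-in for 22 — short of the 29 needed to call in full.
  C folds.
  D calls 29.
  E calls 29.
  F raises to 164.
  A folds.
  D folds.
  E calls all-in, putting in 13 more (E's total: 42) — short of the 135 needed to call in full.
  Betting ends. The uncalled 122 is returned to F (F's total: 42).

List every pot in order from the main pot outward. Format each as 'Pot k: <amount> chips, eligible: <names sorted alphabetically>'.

Pot 1: 110 chips, eligible: B, E, F
Pot 2: 54 chips, eligible: E, F

Derivation:
Contributions (after 122 returned to F): A=29, B=22, D=29, E=42, F=42
Folded: A, C, D
Pot levels (distinct totals of non-folded players): 22, 42
Layer 1-22: 22 each from A, B, D, E, F = 22*5 = 110 chips; eligible B, E, F
Layer 23-42: A 7 + D 7 + E 20 + F 20 = 54 chips; eligible E, F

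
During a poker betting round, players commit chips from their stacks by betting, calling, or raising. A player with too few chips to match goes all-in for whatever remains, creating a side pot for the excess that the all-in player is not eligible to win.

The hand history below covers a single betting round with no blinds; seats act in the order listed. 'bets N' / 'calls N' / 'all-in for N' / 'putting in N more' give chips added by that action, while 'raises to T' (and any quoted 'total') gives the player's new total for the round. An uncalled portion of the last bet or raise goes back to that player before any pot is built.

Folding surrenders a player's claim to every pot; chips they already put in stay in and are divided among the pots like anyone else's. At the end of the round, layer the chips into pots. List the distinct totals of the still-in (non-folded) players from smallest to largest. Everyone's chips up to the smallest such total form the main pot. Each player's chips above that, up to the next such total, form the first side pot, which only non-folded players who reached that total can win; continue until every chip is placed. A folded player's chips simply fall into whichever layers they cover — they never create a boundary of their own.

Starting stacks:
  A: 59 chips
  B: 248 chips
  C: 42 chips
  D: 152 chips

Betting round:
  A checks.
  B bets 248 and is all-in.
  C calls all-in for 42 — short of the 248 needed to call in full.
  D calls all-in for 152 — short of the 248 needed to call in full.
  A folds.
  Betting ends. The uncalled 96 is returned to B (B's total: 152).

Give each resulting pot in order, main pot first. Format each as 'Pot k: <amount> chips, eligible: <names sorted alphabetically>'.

Contributions (after 96 returned to B): B=152, C=42, D=152
Folded: A
Pot levels (distinct totals of non-folded players): 42, 152
Layer 1-42: 42 each from B, C, D = 42*3 = 126 chips; eligible B, C, D
Layer 43-152: 110 each from B, D = 110*2 = 220 chips; eligible B, D

Pot 1: 126 chips, eligible: B, C, D
Pot 2: 220 chips, eligible: B, D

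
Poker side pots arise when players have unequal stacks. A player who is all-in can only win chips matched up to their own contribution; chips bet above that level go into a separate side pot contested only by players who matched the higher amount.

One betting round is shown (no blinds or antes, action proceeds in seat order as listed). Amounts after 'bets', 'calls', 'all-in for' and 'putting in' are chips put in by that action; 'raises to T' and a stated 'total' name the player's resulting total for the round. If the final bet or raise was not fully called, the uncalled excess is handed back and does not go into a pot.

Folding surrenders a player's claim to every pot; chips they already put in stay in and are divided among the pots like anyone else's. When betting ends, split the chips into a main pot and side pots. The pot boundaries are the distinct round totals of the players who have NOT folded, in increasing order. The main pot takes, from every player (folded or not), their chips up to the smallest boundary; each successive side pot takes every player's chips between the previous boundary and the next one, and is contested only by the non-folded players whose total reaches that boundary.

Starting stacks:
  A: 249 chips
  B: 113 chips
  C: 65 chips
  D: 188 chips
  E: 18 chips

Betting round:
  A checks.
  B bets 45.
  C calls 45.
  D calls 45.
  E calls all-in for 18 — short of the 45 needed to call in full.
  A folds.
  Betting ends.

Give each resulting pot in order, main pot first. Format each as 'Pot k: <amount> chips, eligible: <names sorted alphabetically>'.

Contributions: B=45, C=45, D=45, E=18
Folded: A
Pot levels (distinct totals of non-folded players): 18, 45
Layer 1-18: 18 each from B, C, D, E = 18*4 = 72 chips; eligible B, C, D, E
Layer 19-45: 27 each from B, C, D = 27*3 = 81 chips; eligible B, C, D

Pot 1: 72 chips, eligible: B, C, D, E
Pot 2: 81 chips, eligible: B, C, D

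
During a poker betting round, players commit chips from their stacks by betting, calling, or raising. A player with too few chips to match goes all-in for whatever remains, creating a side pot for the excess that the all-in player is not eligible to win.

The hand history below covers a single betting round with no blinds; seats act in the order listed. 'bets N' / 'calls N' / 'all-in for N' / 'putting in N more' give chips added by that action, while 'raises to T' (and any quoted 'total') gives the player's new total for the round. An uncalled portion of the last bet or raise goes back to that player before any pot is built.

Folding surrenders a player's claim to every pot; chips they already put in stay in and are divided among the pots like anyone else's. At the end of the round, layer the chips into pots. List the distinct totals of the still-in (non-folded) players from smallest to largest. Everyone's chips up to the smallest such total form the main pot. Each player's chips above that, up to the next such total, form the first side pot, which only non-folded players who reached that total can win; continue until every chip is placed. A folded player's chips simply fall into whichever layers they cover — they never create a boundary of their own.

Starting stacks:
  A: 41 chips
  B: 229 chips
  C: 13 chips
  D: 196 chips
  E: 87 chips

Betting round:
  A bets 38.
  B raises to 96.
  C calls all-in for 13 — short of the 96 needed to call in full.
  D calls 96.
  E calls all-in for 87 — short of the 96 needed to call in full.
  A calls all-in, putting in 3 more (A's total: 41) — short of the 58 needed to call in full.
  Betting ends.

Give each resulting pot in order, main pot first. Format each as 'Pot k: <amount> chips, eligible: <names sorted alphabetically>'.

Pot 1: 65 chips, eligible: A, B, C, D, E
Pot 2: 112 chips, eligible: A, B, D, E
Pot 3: 138 chips, eligible: B, D, E
Pot 4: 18 chips, eligible: B, D

Derivation:
Contributions: A=41, B=96, C=13, D=96, E=87
Pot levels (distinct totals of non-folded players): 13, 41, 87, 96
Layer 1-13: 13 each from A, B, C, D, E = 13*5 = 65 chips; eligible A, B, C, D, E
Layer 14-41: 28 each from A, B, D, E = 28*4 = 112 chips; eligible A, B, D, E
Layer 42-87: 46 each from B, D, E = 46*3 = 138 chips; eligible B, D, E
Layer 88-96: 9 each from B, D = 9*2 = 18 chips; eligible B, D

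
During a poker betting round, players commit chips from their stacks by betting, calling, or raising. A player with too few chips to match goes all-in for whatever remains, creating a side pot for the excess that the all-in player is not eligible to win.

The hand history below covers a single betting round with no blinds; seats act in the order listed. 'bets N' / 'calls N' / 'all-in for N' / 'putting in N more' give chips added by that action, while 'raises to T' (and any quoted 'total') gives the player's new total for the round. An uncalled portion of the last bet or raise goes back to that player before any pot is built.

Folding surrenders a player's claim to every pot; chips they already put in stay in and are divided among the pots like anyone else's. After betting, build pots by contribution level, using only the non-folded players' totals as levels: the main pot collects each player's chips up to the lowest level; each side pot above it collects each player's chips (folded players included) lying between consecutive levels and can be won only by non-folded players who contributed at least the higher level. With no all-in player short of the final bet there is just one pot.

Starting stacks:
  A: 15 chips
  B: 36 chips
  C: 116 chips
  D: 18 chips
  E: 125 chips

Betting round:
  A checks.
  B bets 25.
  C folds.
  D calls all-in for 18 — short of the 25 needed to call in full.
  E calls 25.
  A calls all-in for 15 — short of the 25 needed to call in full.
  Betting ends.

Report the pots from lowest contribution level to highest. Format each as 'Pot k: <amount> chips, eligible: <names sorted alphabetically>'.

Pot 1: 60 chips, eligible: A, B, D, E
Pot 2: 9 chips, eligible: B, D, E
Pot 3: 14 chips, eligible: B, E

Derivation:
Contributions: A=15, B=25, D=18, E=25
Folded: C
Pot levels (distinct totals of non-folded players): 15, 18, 25
Layer 1-15: 15 each from A, B, D, E = 15*4 = 60 chips; eligible A, B, D, E
Layer 16-18: 3 each from B, D, E = 3*3 = 9 chips; eligible B, D, E
Layer 19-25: 7 each from B, E = 7*2 = 14 chips; eligible B, E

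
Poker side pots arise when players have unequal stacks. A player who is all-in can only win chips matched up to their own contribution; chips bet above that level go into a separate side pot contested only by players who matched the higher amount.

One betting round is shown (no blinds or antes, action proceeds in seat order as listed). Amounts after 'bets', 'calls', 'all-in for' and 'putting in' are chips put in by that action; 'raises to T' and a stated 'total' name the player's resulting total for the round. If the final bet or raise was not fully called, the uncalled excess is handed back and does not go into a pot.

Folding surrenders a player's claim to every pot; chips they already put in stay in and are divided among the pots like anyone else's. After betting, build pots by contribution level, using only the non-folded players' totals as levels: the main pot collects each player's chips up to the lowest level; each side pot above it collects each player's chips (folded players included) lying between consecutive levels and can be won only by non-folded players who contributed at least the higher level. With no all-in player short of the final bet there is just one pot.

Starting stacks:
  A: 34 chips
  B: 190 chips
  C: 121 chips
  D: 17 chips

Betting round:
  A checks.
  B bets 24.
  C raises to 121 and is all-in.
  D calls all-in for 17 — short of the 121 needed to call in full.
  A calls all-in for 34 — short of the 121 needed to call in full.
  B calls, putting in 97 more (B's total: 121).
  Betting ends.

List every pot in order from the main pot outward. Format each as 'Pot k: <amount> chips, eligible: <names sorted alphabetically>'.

Pot 1: 68 chips, eligible: A, B, C, D
Pot 2: 51 chips, eligible: A, B, C
Pot 3: 174 chips, eligible: B, C

Derivation:
Contributions: A=34, B=121, C=121, D=17
Pot levels (distinct totals of non-folded players): 17, 34, 121
Layer 1-17: 17 each from A, B, C, D = 17*4 = 68 chips; eligible A, B, C, D
Layer 18-34: 17 each from A, B, C = 17*3 = 51 chips; eligible A, B, C
Layer 35-121: 87 each from B, C = 87*2 = 174 chips; eligible B, C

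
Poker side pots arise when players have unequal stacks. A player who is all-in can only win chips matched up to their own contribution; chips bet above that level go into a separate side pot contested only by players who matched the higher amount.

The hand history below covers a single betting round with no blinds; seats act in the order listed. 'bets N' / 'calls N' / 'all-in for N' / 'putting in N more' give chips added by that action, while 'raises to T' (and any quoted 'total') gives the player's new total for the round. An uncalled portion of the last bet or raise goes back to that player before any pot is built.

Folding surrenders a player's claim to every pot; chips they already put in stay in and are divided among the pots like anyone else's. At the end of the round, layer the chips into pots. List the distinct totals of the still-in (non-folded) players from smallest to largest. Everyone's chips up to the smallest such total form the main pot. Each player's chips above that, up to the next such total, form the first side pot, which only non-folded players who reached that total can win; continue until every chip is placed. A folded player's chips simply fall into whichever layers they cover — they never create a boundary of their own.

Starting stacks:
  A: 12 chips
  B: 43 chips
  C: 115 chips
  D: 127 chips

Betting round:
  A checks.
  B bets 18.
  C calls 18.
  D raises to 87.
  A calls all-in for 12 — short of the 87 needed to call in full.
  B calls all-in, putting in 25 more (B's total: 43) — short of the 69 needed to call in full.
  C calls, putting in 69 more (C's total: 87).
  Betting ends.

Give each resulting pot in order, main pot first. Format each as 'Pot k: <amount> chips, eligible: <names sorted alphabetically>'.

Pot 1: 48 chips, eligible: A, B, C, D
Pot 2: 93 chips, eligible: B, C, D
Pot 3: 88 chips, eligible: C, D

Derivation:
Contributions: A=12, B=43, C=87, D=87
Pot levels (distinct totals of non-folded players): 12, 43, 87
Layer 1-12: 12 each from A, B, C, D = 12*4 = 48 chips; eligible A, B, C, D
Layer 13-43: 31 each from B, C, D = 31*3 = 93 chips; eligible B, C, D
Layer 44-87: 44 each from C, D = 44*2 = 88 chips; eligible C, D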